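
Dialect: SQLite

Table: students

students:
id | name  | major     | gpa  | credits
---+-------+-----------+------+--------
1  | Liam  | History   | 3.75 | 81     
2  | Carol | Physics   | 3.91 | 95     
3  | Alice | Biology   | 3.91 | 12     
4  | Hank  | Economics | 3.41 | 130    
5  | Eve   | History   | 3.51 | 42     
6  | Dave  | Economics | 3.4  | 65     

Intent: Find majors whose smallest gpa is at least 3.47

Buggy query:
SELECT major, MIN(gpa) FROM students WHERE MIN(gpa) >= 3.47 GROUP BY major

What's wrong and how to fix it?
Bug: Aggregates like MIN are computed per group after WHERE runs

Fix: Replace WHERE with HAVING after the GROUP BY

Corrected query:
SELECT major, MIN(gpa) FROM students GROUP BY major HAVING MIN(gpa) >= 3.47

Result:
major   | MIN(gpa)
--------+---------
Biology | 3.91    
History | 3.51    
Physics | 3.91    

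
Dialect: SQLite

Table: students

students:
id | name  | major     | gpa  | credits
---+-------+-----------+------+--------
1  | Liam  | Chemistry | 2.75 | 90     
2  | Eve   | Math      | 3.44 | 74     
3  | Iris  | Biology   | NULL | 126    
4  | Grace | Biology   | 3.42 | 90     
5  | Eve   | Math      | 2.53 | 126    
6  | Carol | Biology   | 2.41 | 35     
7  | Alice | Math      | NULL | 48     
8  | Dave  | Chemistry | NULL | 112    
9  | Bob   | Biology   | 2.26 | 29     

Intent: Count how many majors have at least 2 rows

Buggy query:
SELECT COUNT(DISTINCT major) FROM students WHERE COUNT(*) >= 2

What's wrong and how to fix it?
Bug: COUNT(*) cannot appear in WHERE; the per-group count doesn't exist yet

Fix: Use a subquery that GROUPs and filters with HAVING, then count its rows

Corrected query:
SELECT COUNT(*) FROM (SELECT major FROM students GROUP BY major HAVING COUNT(*) >= 2)

Result:
COUNT(*)
--------
3       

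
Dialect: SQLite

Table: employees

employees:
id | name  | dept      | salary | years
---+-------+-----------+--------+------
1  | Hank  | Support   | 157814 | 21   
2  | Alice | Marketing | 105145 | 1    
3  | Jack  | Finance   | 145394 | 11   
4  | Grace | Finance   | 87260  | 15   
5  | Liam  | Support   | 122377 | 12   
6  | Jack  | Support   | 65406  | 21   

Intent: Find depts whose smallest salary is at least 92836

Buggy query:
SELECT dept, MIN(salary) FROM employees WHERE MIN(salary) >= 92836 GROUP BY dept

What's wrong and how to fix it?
Bug: MIN() in WHERE is a misuse of aggregate

Fix: Use HAVING for the per-group MIN condition

Corrected query:
SELECT dept, MIN(salary) FROM employees GROUP BY dept HAVING MIN(salary) >= 92836

Result:
dept      | MIN(salary)
----------+------------
Marketing | 105145     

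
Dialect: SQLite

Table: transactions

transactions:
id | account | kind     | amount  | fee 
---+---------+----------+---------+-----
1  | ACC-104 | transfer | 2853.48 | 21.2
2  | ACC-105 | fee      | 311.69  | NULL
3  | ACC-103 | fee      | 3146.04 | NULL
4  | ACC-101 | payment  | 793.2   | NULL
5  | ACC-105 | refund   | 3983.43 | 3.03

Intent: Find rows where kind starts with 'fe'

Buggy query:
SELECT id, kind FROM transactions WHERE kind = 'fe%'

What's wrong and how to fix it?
Bug: '=' compares the literal string including the % character; pattern matching needs LIKE

Fix: Use LIKE for wildcard pattern matching

Corrected query:
SELECT id, kind FROM transactions WHERE kind LIKE 'fe%'

Result:
id | kind
---+-----
2  | fee 
3  | fee 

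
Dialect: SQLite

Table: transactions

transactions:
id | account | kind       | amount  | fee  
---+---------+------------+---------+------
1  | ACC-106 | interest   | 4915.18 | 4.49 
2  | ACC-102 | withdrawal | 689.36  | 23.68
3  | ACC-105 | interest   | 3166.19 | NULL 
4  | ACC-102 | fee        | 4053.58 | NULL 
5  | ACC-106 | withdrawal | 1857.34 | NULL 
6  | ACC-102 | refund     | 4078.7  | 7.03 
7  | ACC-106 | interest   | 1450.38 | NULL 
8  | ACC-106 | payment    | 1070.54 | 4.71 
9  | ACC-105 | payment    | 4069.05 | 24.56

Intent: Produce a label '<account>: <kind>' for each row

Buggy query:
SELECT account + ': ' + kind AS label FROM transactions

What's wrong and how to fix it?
Bug: '+' is numeric addition; on text columns SQLite converts them to 0 instead of concatenating

Fix: Replace + with || to concatenate text

Corrected query:
SELECT account || ': ' || kind AS label FROM transactions

Result:
label              
-------------------
ACC-106: interest  
ACC-102: withdrawal
ACC-105: interest  
ACC-102: fee       
ACC-106: withdrawal
ACC-102: refund    
ACC-106: interest  
ACC-106: payment   
ACC-105: payment   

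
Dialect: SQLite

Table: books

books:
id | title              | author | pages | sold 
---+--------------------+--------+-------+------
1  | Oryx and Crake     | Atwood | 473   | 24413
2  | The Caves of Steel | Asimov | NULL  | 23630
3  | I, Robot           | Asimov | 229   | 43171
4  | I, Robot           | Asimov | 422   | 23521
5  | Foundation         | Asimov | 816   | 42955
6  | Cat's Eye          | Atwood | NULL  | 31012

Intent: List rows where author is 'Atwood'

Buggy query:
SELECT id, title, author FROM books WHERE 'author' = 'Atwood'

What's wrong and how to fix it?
Bug: 'author' in single quotes is a string literal, not the column; the comparison is literal-vs-literal and never true

Fix: Reference the column as author without single quotes

Corrected query:
SELECT id, title, author FROM books WHERE author = 'Atwood'

Result:
id | title          | author
---+----------------+-------
1  | Oryx and Crake | Atwood
6  | Cat's Eye      | Atwood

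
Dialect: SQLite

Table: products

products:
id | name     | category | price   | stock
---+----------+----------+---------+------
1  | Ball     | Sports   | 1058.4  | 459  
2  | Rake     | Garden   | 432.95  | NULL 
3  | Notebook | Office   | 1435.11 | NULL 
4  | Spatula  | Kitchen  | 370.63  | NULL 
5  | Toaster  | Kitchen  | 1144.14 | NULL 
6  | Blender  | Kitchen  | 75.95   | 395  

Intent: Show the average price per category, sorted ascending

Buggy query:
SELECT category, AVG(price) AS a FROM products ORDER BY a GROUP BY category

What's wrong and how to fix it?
Bug: ORDER BY appears before GROUP BY; SQL clause order requires GROUP BY first

Fix: Reorder: SELECT … FROM … GROUP BY … ORDER BY …

Corrected query:
SELECT category, AVG(price) AS a FROM products GROUP BY category ORDER BY a

Result:
category | a      
---------+--------
Garden   | 432.95 
Kitchen  | 530.24 
Sports   | 1058.4 
Office   | 1435.11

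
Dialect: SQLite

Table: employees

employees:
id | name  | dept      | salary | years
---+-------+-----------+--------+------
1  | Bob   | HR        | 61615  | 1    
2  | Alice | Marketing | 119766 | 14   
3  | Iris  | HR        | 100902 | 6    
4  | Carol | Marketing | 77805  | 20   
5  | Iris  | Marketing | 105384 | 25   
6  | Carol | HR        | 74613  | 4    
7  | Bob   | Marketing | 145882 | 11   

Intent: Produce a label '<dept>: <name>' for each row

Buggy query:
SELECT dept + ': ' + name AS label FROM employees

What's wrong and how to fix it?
Bug: '+' is numeric addition; on text columns SQLite converts them to 0 instead of concatenating

Fix: Use the || operator for string concatenation

Corrected query:
SELECT dept || ': ' || name AS label FROM employees

Result:
label           
----------------
HR: Bob         
Marketing: Alice
HR: Iris        
Marketing: Carol
Marketing: Iris 
HR: Carol       
Marketing: Bob  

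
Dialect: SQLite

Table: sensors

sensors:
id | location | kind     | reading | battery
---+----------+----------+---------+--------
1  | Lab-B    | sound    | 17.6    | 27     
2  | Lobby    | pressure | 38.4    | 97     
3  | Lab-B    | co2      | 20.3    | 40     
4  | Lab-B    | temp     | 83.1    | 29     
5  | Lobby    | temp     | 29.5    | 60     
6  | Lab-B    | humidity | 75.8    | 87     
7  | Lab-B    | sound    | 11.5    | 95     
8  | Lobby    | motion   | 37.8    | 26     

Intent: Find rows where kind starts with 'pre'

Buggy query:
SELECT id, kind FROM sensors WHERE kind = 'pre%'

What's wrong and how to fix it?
Bug: '=' compares the literal string including the % character; pattern matching needs LIKE

Fix: Use LIKE for wildcard pattern matching

Corrected query:
SELECT id, kind FROM sensors WHERE kind LIKE 'pre%'

Result:
id | kind    
---+---------
2  | pressure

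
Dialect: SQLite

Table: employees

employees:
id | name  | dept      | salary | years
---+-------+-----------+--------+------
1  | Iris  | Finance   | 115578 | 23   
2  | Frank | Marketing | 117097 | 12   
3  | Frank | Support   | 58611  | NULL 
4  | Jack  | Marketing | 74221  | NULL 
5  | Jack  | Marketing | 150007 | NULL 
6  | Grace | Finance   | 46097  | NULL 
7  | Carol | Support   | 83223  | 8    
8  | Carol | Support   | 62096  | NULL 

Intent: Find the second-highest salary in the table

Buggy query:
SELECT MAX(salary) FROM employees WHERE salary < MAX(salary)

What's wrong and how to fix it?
Bug: MAX(salary) on the right of the comparison is an aggregate-in-WHERE error

Fix: Compute the overall MAX in a subquery, then take MAX of rows below it

Corrected query:
SELECT MAX(salary) FROM employees WHERE salary < (SELECT MAX(salary) FROM employees)

Result:
MAX(salary)
-----------
117097     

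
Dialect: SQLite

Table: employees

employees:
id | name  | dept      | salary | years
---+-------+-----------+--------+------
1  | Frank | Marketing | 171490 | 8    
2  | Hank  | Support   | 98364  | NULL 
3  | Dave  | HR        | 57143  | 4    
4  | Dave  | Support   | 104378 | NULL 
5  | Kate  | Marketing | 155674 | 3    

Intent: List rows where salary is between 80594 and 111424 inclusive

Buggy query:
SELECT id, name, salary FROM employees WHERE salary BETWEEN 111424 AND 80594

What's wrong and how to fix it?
Bug: The bounds are reversed; BETWEEN a AND b requires a <= b to match anything

Fix: Write BETWEEN 80594 AND 111424

Corrected query:
SELECT id, name, salary FROM employees WHERE salary BETWEEN 80594 AND 111424

Result:
id | name | salary
---+------+-------
2  | Hank | 98364 
4  | Dave | 104378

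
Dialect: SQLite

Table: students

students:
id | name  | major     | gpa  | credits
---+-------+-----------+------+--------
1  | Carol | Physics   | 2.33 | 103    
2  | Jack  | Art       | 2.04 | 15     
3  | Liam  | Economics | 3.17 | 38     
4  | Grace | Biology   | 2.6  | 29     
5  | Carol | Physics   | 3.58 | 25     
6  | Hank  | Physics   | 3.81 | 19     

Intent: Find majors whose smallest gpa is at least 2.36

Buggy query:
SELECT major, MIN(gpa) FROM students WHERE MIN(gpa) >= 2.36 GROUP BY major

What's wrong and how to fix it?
Bug: MIN() in WHERE is a misuse of aggregate

Fix: Replace WHERE with HAVING after the GROUP BY

Corrected query:
SELECT major, MIN(gpa) FROM students GROUP BY major HAVING MIN(gpa) >= 2.36

Result:
major     | MIN(gpa)
----------+---------
Biology   | 2.6     
Economics | 3.17    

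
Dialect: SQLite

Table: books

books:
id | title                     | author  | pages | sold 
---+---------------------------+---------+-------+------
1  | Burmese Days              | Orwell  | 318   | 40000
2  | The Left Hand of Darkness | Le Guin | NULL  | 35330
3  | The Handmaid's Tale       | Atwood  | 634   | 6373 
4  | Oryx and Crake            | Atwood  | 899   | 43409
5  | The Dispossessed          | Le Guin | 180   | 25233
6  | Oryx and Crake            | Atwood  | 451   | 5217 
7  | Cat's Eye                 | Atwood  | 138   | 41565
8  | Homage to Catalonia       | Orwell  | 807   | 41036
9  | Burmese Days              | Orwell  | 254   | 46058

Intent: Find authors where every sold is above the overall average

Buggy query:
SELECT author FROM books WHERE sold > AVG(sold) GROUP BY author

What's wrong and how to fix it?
Bug: AVG() is an aggregate; it can't sit directly in WHERE

Fix: Compute the overall average in a scalar subquery and compare each group's MIN against it in HAVING

Corrected query:
SELECT author FROM books GROUP BY author HAVING MIN(sold) > (SELECT AVG(sold) FROM books)

Result:
author
------
Orwell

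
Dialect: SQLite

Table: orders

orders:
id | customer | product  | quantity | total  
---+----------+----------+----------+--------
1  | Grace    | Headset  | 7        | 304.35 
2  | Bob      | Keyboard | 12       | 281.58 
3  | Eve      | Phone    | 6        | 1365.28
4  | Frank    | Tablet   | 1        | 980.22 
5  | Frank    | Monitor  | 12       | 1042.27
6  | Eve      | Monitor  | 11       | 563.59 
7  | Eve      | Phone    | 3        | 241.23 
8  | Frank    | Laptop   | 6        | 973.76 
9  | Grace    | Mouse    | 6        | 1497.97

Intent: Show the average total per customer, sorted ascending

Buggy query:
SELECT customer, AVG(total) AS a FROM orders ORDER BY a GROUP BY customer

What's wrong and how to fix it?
Bug: GROUP BY must precede ORDER BY

Fix: Move ORDER BY to the end, after GROUP BY

Corrected query:
SELECT customer, AVG(total) AS a FROM orders GROUP BY customer ORDER BY a

Result:
customer | a         
---------+-----------
Bob      | 281.58    
Eve      | 723.366667
Grace    | 901.16    
Frank    | 998.75    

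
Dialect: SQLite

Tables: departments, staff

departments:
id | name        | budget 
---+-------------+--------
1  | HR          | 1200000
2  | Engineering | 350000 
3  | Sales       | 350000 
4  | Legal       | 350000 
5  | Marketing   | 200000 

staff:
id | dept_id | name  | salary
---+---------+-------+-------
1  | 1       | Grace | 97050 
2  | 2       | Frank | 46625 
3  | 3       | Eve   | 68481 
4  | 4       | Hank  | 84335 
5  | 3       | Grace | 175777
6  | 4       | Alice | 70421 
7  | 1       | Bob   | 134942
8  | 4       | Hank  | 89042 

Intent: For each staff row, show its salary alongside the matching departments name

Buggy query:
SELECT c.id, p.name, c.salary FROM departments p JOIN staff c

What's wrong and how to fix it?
Bug: Missing join condition: each staff row is matched to all departments rows instead of just its own

Fix: Add ON c.dept_id = p.id to the JOIN

Corrected query:
SELECT c.id, p.name, c.salary FROM departments p JOIN staff c ON c.dept_id = p.id

Result:
id | name        | salary
---+-------------+-------
1  | HR          | 97050 
2  | Engineering | 46625 
3  | Sales       | 68481 
4  | Legal       | 84335 
5  | Sales       | 175777
6  | Legal       | 70421 
7  | HR          | 134942
8  | Legal       | 89042 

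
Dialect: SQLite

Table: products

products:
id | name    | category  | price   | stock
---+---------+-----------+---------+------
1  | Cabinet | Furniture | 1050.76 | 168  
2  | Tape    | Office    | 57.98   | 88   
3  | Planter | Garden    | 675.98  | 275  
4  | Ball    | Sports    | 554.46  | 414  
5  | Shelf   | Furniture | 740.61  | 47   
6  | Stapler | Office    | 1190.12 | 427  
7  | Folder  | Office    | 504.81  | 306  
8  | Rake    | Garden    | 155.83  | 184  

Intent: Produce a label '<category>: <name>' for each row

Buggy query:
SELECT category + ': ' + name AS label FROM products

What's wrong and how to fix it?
Bug: '+' is numeric addition; on text columns SQLite converts them to 0 instead of concatenating

Fix: Replace + with || to concatenate text

Corrected query:
SELECT category || ': ' || name AS label FROM products

Result:
label             
------------------
Furniture: Cabinet
Office: Tape      
Garden: Planter   
Sports: Ball      
Furniture: Shelf  
Office: Stapler   
Office: Folder    
Garden: Rake      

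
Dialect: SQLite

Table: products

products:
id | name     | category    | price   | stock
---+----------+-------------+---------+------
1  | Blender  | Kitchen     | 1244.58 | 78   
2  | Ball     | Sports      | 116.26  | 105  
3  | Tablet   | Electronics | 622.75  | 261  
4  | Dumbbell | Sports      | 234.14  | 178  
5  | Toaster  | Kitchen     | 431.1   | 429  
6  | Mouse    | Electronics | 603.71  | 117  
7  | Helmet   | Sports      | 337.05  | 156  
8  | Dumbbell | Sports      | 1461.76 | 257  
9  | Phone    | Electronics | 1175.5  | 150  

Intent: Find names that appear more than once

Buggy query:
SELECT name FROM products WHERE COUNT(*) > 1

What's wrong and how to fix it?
Bug: COUNT(*) is an aggregate and cannot be used in WHERE

Fix: Group first, then use HAVING for the count condition

Corrected query:
SELECT name FROM products GROUP BY name HAVING COUNT(*) > 1

Result:
name    
--------
Dumbbell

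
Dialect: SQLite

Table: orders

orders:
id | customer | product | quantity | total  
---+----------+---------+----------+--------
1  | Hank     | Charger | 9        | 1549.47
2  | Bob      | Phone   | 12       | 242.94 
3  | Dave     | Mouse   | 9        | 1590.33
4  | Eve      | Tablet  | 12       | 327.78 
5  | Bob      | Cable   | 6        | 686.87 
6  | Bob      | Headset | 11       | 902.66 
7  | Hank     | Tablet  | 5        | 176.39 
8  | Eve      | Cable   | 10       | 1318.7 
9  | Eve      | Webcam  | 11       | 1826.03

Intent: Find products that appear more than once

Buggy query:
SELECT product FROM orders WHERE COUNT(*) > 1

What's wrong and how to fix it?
Bug: COUNT(*) is an aggregate and cannot be used in WHERE

Fix: GROUP BY product, then filter groups with HAVING COUNT(*) > 1

Corrected query:
SELECT product FROM orders GROUP BY product HAVING COUNT(*) > 1

Result:
product
-------
Cable  
Tablet 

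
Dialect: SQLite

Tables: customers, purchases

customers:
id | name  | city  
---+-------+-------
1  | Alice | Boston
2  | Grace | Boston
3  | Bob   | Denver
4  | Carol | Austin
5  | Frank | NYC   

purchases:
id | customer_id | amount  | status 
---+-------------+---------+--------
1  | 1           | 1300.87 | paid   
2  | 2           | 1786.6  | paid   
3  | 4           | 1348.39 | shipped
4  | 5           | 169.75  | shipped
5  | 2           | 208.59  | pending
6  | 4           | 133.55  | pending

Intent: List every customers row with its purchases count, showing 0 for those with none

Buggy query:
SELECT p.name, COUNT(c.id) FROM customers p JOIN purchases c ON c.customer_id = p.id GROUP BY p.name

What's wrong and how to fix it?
Bug: INNER JOIN drops customers rows that have no matching purchases rows

Fix: Switch to LEFT JOIN to retain unmatched parent rows

Corrected query:
SELECT p.name, COUNT(c.id) FROM customers p LEFT JOIN purchases c ON c.customer_id = p.id GROUP BY p.name

Result:
name  | COUNT(c.id)
------+------------
Alice | 1          
Bob   | 0          
Carol | 2          
Frank | 1          
Grace | 2          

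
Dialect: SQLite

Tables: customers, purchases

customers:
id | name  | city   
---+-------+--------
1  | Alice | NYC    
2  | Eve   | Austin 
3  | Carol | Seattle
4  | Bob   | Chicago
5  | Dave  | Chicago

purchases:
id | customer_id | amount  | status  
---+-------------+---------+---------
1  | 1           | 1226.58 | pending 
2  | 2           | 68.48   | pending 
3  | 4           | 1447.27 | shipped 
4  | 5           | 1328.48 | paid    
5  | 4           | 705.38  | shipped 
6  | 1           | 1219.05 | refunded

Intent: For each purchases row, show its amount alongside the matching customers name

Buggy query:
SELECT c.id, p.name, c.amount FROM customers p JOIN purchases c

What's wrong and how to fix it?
Bug: JOIN with no ON clause produces a cartesian product; every purchases row pairs with every customers row

Fix: Specify the join condition linking the foreign key to the parent id

Corrected query:
SELECT c.id, p.name, c.amount FROM customers p JOIN purchases c ON c.customer_id = p.id

Result:
id | name  | amount 
---+-------+--------
1  | Alice | 1226.58
2  | Eve   | 68.48  
3  | Bob   | 1447.27
4  | Dave  | 1328.48
5  | Bob   | 705.38 
6  | Alice | 1219.05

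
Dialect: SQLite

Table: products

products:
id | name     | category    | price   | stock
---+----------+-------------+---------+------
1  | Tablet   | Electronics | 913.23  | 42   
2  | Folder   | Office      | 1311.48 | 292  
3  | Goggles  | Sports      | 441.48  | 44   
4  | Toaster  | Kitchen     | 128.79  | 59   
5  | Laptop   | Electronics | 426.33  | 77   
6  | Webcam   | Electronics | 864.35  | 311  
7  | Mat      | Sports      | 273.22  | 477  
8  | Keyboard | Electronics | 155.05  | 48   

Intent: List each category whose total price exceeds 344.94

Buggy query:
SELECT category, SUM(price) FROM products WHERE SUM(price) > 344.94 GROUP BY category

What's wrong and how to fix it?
Bug: WHERE runs before GROUP BY, so aggregates aren't available there

Fix: Move the aggregate condition to a HAVING clause

Corrected query:
SELECT category, SUM(price) FROM products GROUP BY category HAVING SUM(price) > 344.94

Result:
category    | SUM(price)
------------+-----------
Electronics | 2358.96   
Office      | 1311.48   
Sports      | 714.7     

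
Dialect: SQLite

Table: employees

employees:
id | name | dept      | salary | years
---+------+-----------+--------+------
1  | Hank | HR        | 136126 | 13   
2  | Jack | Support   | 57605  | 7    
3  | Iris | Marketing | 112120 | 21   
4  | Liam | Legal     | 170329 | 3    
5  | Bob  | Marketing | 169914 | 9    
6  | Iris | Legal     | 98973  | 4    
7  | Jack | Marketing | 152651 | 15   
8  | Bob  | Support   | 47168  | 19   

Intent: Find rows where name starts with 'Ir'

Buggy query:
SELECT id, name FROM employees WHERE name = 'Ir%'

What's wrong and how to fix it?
Bug: Wildcards only work with LIKE; '=' treats '%' as a literal character

Fix: Replace '=' with LIKE so 'Ir%' is treated as a pattern

Corrected query:
SELECT id, name FROM employees WHERE name LIKE 'Ir%'

Result:
id | name
---+-----
3  | Iris
6  | Iris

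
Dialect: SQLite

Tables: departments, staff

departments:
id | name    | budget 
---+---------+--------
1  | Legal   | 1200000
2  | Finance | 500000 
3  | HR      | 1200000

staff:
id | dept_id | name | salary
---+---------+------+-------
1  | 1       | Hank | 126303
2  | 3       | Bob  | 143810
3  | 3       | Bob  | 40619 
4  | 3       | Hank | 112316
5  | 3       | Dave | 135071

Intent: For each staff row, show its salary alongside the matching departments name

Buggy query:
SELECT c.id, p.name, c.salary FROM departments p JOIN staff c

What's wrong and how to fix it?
Bug: Missing join condition: each staff row is matched to all departments rows instead of just its own

Fix: Specify the join condition linking the foreign key to the parent id

Corrected query:
SELECT c.id, p.name, c.salary FROM departments p JOIN staff c ON c.dept_id = p.id

Result:
id | name  | salary
---+-------+-------
1  | Legal | 126303
2  | HR    | 143810
3  | HR    | 40619 
4  | HR    | 112316
5  | HR    | 135071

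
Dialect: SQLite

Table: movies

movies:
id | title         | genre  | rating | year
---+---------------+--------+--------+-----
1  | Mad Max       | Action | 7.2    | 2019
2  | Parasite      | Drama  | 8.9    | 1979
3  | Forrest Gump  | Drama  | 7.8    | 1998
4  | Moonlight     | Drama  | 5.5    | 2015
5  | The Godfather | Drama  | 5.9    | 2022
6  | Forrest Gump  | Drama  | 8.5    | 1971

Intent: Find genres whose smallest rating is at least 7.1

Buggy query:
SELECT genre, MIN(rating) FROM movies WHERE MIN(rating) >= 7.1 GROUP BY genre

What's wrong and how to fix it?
Bug: Aggregates like MIN are computed per group after WHERE runs

Fix: Use HAVING for the per-group MIN condition

Corrected query:
SELECT genre, MIN(rating) FROM movies GROUP BY genre HAVING MIN(rating) >= 7.1

Result:
genre  | MIN(rating)
-------+------------
Action | 7.2        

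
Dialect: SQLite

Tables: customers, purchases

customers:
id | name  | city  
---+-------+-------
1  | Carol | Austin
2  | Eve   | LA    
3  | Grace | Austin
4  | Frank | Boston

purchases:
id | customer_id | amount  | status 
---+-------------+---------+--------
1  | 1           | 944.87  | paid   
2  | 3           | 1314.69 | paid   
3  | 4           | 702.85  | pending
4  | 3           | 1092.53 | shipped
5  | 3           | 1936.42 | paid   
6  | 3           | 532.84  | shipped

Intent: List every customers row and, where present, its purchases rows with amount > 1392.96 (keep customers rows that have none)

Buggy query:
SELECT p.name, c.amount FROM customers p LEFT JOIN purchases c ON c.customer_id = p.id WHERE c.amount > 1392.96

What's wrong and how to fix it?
Bug: Filtering c.amount in WHERE discards the NULL rows produced by LEFT JOIN, turning it into an inner join

Fix: Move the right-table condition into the ON clause so unmatched parents are kept

Corrected query:
SELECT p.name, c.amount FROM customers p LEFT JOIN purchases c ON c.customer_id = p.id AND c.amount > 1392.96

Result:
name  | amount 
------+--------
Carol | NULL   
Eve   | NULL   
Grace | 1936.42
Frank | NULL   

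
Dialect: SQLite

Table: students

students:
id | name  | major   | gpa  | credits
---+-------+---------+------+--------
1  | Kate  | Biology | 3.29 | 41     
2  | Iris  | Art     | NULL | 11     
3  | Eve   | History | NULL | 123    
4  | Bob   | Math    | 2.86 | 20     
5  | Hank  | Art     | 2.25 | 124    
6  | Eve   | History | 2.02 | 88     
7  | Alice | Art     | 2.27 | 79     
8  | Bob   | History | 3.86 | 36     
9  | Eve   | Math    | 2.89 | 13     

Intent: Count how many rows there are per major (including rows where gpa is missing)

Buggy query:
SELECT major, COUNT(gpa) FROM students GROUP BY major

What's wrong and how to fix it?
Bug: COUNT(gpa) skips NULLs, so groups with missing gpa are undercounted

Fix: Replace COUNT(gpa) with COUNT(*)

Corrected query:
SELECT major, COUNT(*) FROM students GROUP BY major

Result:
major   | COUNT(*)
--------+---------
Art     | 3       
Biology | 1       
History | 3       
Math    | 2       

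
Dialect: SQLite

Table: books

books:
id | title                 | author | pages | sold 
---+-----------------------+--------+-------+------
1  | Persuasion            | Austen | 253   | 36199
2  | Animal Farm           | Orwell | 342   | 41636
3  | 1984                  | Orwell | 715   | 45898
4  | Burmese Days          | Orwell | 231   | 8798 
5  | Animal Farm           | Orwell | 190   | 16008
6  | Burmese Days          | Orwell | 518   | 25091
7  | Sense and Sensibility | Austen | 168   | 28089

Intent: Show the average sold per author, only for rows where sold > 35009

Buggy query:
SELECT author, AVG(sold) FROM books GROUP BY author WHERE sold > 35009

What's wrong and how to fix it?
Bug: Row-level WHERE must come before GROUP BY in the clause order

Fix: Place WHERE between FROM and GROUP BY

Corrected query:
SELECT author, AVG(sold) FROM books WHERE sold > 35009 GROUP BY author

Result:
author | AVG(sold)
-------+----------
Austen | 36199    
Orwell | 43767    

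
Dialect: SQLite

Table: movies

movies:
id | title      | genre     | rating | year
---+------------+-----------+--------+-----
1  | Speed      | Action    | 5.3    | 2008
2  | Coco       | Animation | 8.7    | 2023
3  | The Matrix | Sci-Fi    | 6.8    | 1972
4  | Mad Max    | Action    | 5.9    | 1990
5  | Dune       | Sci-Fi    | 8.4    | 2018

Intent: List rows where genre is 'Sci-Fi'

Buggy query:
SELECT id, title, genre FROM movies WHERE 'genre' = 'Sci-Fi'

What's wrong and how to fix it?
Bug: 'genre' in single quotes is a string literal, not the column; the comparison is literal-vs-literal and never true

Fix: Remove the quotes around the column name (or use double quotes for an identifier)

Corrected query:
SELECT id, title, genre FROM movies WHERE genre = 'Sci-Fi'

Result:
id | title      | genre 
---+------------+-------
3  | The Matrix | Sci-Fi
5  | Dune       | Sci-Fi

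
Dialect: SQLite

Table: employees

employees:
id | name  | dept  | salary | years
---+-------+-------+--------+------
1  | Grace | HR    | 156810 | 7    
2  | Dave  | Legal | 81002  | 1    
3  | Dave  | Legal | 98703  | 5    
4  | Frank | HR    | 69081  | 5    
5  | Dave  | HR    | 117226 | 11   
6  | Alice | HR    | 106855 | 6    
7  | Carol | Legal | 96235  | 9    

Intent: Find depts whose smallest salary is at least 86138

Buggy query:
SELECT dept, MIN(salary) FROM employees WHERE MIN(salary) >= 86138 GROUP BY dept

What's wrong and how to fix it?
Bug: MIN() in WHERE is a misuse of aggregate

Fix: Replace WHERE with HAVING after the GROUP BY

Corrected query:
SELECT dept, MIN(salary) FROM employees GROUP BY dept HAVING MIN(salary) >= 86138

Result:
(no rows)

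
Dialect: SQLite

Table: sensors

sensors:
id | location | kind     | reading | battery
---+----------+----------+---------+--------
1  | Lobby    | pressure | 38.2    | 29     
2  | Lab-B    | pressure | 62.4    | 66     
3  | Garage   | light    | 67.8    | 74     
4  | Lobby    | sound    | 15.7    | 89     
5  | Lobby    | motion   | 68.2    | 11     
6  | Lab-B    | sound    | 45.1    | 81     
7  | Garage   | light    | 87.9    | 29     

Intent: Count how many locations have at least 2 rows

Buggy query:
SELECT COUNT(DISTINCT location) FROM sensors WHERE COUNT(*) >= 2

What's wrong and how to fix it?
Bug: WHERE filters individual rows, not groups, so a group-level COUNT is invalid there

Fix: Use a subquery that GROUPs and filters with HAVING, then count its rows

Corrected query:
SELECT COUNT(*) FROM (SELECT location FROM sensors GROUP BY location HAVING COUNT(*) >= 2)

Result:
COUNT(*)
--------
3       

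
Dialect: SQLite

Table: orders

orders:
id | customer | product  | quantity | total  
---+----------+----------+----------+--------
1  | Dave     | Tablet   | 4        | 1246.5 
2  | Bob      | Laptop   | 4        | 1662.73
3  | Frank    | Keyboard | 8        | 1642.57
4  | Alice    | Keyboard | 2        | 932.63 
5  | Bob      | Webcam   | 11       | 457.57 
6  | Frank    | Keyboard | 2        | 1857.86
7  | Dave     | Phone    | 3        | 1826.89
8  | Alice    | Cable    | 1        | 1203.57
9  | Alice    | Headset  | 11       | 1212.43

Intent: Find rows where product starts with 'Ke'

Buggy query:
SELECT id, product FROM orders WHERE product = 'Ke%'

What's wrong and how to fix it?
Bug: '=' compares the literal string including the % character; pattern matching needs LIKE

Fix: Use LIKE for wildcard pattern matching

Corrected query:
SELECT id, product FROM orders WHERE product LIKE 'Ke%'

Result:
id | product 
---+---------
3  | Keyboard
4  | Keyboard
6  | Keyboard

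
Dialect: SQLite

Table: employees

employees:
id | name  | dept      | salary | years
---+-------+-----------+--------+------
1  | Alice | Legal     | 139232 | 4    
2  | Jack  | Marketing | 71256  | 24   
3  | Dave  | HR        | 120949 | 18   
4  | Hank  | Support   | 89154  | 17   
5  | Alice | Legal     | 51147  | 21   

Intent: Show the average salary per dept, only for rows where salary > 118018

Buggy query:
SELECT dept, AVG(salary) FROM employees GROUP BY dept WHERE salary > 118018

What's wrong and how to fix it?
Bug: WHERE cannot follow GROUP BY

Fix: Place WHERE between FROM and GROUP BY

Corrected query:
SELECT dept, AVG(salary) FROM employees WHERE salary > 118018 GROUP BY dept

Result:
dept  | AVG(salary)
------+------------
HR    | 120949     
Legal | 139232     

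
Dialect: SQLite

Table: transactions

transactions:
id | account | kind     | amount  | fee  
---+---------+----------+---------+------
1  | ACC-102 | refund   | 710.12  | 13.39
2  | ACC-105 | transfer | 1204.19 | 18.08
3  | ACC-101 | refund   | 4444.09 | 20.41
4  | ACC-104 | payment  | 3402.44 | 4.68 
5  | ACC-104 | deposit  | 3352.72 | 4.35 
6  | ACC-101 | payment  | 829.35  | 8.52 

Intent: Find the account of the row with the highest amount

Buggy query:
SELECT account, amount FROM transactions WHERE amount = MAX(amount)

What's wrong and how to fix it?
Bug: MAX(amount) is an aggregate and cannot be used directly in WHERE

Fix: Wrap MAX in a scalar subquery so WHERE compares against a single value

Corrected query:
SELECT account, amount FROM transactions WHERE amount = (SELECT MAX(amount) FROM transactions)

Result:
account | amount 
--------+--------
ACC-101 | 4444.09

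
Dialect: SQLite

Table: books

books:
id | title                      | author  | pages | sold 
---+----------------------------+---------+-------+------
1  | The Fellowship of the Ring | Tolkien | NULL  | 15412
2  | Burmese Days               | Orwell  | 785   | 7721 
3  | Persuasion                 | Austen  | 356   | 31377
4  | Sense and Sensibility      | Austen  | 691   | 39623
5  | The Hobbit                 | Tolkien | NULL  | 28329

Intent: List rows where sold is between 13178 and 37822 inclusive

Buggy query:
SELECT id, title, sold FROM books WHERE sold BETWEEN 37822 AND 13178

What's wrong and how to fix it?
Bug: The bounds are reversed; BETWEEN a AND b requires a <= b to match anything

Fix: Write BETWEEN 13178 AND 37822

Corrected query:
SELECT id, title, sold FROM books WHERE sold BETWEEN 13178 AND 37822

Result:
id | title                      | sold 
---+----------------------------+------
1  | The Fellowship of the Ring | 15412
3  | Persuasion                 | 31377
5  | The Hobbit                 | 28329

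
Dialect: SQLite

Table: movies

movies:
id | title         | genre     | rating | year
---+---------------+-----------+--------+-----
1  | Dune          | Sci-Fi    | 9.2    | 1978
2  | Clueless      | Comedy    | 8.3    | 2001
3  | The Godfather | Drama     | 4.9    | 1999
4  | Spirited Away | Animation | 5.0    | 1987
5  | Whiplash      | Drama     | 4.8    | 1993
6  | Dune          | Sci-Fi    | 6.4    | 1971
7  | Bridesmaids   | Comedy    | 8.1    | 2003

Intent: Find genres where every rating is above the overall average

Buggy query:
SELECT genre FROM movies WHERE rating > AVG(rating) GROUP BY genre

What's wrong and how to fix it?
Bug: WHERE evaluates per row before aggregation, so AVG() is unavailable

Fix: Use a subquery for AVG and a HAVING MIN(...) filter so the condition holds for every row in the group

Corrected query:
SELECT genre FROM movies GROUP BY genre HAVING MIN(rating) > (SELECT AVG(rating) FROM movies)

Result:
genre 
------
Comedy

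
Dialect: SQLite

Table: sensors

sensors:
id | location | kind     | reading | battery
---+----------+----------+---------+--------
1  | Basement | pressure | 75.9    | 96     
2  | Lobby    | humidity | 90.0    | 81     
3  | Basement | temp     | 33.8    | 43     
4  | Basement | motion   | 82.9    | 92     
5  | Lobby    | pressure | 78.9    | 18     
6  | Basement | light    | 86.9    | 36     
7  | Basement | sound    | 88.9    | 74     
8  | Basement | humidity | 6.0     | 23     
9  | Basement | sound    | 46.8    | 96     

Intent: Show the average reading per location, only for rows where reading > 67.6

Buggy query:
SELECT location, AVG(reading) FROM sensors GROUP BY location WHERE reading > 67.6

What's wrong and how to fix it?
Bug: Row-level WHERE must come before GROUP BY in the clause order

Fix: Place WHERE between FROM and GROUP BY

Corrected query:
SELECT location, AVG(reading) FROM sensors WHERE reading > 67.6 GROUP BY location

Result:
location | AVG(reading)
---------+-------------
Basement | 83.65       
Lobby    | 84.45       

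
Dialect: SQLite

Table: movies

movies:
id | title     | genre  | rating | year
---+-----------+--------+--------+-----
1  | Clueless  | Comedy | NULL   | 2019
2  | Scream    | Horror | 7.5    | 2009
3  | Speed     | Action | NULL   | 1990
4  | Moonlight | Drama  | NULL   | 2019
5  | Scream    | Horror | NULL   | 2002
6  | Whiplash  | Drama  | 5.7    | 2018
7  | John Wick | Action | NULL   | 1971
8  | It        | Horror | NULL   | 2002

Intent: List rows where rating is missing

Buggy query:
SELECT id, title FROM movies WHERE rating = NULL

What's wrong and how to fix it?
Bug: Comparing to NULL with '=' never matches; NULL = NULL is unknown, not true

Fix: Use IS NULL to test for NULL

Corrected query:
SELECT id, title FROM movies WHERE rating IS NULL

Result:
id | title    
---+----------
1  | Clueless 
3  | Speed    
4  | Moonlight
5  | Scream   
7  | John Wick
8  | It       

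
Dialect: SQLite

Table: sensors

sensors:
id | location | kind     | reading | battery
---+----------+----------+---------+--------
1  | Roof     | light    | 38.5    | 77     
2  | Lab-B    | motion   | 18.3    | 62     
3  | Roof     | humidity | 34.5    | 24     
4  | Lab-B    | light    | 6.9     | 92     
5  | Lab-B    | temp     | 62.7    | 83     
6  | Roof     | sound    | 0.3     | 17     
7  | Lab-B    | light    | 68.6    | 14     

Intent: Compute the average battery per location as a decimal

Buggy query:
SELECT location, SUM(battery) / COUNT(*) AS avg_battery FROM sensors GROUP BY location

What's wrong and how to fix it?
Bug: Both operands are integers, so '/' performs integer division and truncates

Fix: Cast one side to REAL so the division keeps the fractional part

Corrected query:
SELECT location, SUM(battery) * 1.0 / COUNT(*) AS avg_battery FROM sensors GROUP BY location

Result:
location | avg_battery
---------+------------
Lab-B    | 62.75      
Roof     | 39.333333  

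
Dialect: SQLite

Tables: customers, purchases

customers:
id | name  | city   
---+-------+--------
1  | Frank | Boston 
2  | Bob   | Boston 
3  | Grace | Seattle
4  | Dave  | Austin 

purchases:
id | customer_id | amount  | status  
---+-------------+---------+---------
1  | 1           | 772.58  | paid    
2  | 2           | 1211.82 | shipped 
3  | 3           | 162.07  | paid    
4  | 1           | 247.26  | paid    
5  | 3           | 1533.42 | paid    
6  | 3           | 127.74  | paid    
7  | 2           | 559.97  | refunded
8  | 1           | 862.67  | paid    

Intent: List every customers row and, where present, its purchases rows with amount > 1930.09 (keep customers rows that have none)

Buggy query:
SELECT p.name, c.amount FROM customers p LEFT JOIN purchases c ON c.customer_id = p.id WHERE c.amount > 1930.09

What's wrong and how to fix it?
Bug: Filtering c.amount in WHERE discards the NULL rows produced by LEFT JOIN, turning it into an inner join

Fix: Put 'c.amount > 1930.09' in the JOIN's ON clause instead of WHERE

Corrected query:
SELECT p.name, c.amount FROM customers p LEFT JOIN purchases c ON c.customer_id = p.id AND c.amount > 1930.09

Result:
name  | amount
------+-------
Frank | NULL  
Bob   | NULL  
Grace | NULL  
Dave  | NULL  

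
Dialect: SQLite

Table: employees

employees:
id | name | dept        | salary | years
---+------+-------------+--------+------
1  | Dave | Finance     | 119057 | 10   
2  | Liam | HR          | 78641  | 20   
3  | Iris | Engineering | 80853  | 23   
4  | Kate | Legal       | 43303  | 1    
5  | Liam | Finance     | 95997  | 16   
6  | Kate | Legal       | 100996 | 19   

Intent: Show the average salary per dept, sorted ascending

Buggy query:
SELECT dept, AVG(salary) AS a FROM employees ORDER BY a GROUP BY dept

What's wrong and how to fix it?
Bug: ORDER BY appears before GROUP BY; SQL clause order requires GROUP BY first

Fix: Move ORDER BY to the end, after GROUP BY

Corrected query:
SELECT dept, AVG(salary) AS a FROM employees GROUP BY dept ORDER BY a

Result:
dept        | a      
------------+--------
Legal       | 72149.5
HR          | 78641  
Engineering | 80853  
Finance     | 107527 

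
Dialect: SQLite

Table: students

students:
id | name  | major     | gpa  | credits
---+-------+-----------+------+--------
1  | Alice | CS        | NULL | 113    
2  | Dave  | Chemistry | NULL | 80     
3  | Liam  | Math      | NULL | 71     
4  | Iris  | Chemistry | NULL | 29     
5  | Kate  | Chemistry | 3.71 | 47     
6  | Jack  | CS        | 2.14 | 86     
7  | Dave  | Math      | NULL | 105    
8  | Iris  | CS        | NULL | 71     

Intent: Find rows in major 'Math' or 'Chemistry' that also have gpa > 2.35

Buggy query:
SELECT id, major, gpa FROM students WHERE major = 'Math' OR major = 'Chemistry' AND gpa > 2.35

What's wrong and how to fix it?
Bug: AND binds tighter than OR, so this parses as major = 'Math' OR (major = 'Chemistry' AND gpa > 2.35)

Fix: Group the OR with parentheses (or use IN), then AND the threshold

Corrected query:
SELECT id, major, gpa FROM students WHERE (major = 'Math' OR major = 'Chemistry') AND gpa > 2.35

Result:
id | major     | gpa 
---+-----------+-----
5  | Chemistry | 3.71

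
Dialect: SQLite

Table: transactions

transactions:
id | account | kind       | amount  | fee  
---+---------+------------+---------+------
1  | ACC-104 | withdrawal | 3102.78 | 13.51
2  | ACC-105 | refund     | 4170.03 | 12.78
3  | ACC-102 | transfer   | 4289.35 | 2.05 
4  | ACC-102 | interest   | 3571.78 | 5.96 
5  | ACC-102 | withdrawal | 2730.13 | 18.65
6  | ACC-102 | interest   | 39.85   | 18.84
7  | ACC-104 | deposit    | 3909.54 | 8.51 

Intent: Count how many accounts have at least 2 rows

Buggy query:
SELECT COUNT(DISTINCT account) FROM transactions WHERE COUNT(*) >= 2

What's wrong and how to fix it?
Bug: COUNT(*) cannot appear in WHERE; the per-group count doesn't exist yet

Fix: Group first with HAVING COUNT(*) >= 2, then COUNT the resulting groups

Corrected query:
SELECT COUNT(*) FROM (SELECT account FROM transactions GROUP BY account HAVING COUNT(*) >= 2)

Result:
COUNT(*)
--------
2       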